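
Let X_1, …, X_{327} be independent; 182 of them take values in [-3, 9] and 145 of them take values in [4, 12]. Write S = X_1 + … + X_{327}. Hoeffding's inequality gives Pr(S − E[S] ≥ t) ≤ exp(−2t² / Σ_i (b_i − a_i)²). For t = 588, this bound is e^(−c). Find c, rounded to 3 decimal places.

Σ(b_i − a_i)² = 182·12² + 145·8² = 35488.
c = 2t² / 35488 = 2·588² / 35488 = 19.4851.

19.485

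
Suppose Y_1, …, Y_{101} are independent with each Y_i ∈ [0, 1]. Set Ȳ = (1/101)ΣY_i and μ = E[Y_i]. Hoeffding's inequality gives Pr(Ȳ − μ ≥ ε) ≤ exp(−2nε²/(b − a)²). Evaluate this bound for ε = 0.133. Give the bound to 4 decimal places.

Exponent: 2nε²/(b − a)² = 2·101·0.133² / 1² = 3.57318.
Bound = exp(−3.57318) = 0.02807.

0.0281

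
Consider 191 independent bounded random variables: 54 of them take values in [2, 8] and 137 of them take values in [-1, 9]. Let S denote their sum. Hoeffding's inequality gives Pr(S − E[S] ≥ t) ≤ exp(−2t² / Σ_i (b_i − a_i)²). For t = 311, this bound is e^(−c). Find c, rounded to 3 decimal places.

Σ(b_i − a_i)² = 54·6² + 137·10² = 15644.
c = 2t² / 15644 = 2·311² / 15644 = 12.3653.

12.365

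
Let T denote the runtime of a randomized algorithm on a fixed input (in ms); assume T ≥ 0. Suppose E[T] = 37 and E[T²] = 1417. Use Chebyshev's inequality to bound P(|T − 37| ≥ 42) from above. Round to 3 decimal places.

Var(T) = E[T²] − (E[T])² = 1417 − 1369 = 48.
Chebyshev's inequality: P(|T − μ| ≥ t) ≤ Var(T)/t² = 48/1764 = 0.0272.

0.027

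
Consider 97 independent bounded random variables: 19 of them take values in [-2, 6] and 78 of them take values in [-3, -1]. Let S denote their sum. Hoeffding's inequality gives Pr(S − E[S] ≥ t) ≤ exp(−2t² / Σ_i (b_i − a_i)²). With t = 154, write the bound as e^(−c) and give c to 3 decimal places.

Σ(b_i − a_i)² = 19·8² + 78·2² = 1528.
c = 2t² / 1528 = 2·154² / 1528 = 31.0419.

31.042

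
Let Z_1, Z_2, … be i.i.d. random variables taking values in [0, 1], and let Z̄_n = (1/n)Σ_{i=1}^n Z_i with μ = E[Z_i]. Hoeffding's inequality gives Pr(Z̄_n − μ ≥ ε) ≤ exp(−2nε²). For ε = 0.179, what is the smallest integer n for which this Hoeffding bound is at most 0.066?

43

Require exp(−2nε²) ≤ 0.066, i.e. 2nε² ≥ ln(1/0.066) = 2.718101.
So n ≥ 2.718101 / (2·0.179²) = 42.416.
The smallest integer n is 43.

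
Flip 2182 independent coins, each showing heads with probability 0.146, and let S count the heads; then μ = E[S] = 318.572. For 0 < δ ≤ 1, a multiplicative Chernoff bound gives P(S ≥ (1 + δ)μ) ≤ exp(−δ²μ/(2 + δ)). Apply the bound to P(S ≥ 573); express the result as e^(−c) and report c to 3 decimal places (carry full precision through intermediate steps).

72.606

Write 573 = (1 + δ)μ, so δ = 573/318.572 − 1 = 0.7986515…
Then the exponent is δ²μ/(2 + δ) = (573 − μ)² / (μ·(2 + δ)) = 72.606146.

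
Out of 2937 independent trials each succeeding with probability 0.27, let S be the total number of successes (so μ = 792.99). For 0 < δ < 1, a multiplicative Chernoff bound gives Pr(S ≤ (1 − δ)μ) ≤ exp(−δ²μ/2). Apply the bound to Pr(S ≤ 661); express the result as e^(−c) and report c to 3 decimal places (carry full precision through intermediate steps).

10.985

Write 661 = (1 − δ)μ, so δ = 1 − 661/792.99 = 0.166446…
Then the exponent is δ²μ/2 = (μ − 661)²/(2μ) = 10.984603.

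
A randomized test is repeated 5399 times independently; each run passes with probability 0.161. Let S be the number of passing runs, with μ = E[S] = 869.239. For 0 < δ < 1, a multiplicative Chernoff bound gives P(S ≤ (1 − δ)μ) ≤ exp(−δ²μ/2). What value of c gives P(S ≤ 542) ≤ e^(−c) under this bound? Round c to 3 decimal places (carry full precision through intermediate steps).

61.597

Write 542 = (1 − δ)μ, so δ = 1 − 542/869.239 = 0.3764661…
Then the exponent is δ²μ/2 = (μ − 542)²/(2μ) = 61.597192.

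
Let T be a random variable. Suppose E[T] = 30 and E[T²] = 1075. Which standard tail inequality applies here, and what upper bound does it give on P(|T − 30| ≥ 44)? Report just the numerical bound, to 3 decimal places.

The first two moments determine the variance, so Chebyshev's inequality is the sharpest standard bound available.
Var(T) = E[T²] − (E[T])² = 1075 − 900 = 175.
Chebyshev's inequality: P(|T − μ| ≥ t) ≤ Var(T)/t² = 175/1936 = 0.0904.

0.090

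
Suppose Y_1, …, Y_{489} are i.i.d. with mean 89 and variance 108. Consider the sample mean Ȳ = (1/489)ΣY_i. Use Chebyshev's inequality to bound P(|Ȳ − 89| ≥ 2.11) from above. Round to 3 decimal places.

Var(Ȳ) = Var(Y_i)/n = 108/489 = 0.22086.
Chebyshev: P(|Ȳ − 89| ≥ 2.11) ≤ Var(Ȳ)/(2.11)² = 108/(489·2.11²) = 0.0496.

0.050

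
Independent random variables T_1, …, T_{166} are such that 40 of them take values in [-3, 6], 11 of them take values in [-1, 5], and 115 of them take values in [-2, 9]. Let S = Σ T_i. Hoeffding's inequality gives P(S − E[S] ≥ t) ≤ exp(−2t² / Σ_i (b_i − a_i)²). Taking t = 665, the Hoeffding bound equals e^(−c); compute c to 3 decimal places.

50.393

Σ(b_i − a_i)² = 40·9² + 11·6² + 115·11² = 17551.
c = 2t² / 17551 = 2·665² / 17551 = 50.3931.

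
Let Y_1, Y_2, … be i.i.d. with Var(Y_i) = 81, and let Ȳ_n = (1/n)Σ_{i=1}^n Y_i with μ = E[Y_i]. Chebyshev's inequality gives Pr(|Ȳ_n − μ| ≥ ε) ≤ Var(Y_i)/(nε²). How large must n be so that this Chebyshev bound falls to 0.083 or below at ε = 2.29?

Require 81/(n·2.29²) ≤ 0.083, i.e. n ≥ 81/(0.083·2.29²) = 186.096.
The smallest integer n is 187.

187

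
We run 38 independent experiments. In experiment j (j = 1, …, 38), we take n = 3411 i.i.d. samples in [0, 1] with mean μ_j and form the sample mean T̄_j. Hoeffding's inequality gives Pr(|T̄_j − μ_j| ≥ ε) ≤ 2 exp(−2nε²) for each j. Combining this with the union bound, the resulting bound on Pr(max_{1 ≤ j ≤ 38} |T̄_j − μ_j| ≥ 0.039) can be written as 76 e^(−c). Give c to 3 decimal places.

10.376

Union bound over the 38 events: Pr(max_{1 ≤ j ≤ 38} |T̄_j − μ_j| ≥ 0.039) ≤ 38·2·exp(−2nε²) = 76 exp(−2·3411·0.039²).
So c = 2·3411·0.039² = 10.3763.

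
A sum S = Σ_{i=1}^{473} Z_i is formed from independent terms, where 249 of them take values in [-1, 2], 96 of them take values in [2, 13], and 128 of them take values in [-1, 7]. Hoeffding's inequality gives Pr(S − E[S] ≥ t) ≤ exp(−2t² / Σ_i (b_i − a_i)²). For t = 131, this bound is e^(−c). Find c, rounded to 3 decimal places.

1.557

Σ(b_i − a_i)² = 249·3² + 96·11² + 128·8² = 22049.
c = 2t² / 22049 = 2·131² / 22049 = 1.5566.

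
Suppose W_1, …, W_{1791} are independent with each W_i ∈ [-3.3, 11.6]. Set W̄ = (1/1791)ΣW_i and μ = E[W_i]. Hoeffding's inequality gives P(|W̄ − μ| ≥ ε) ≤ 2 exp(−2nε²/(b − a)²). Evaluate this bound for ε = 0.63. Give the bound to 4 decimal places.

0.0033

Exponent: 2nε²/(b − a)² = 2·1791·0.63² / 14.9² = 6.40375.
Bound = 2·exp(−6.40375) = 0.00331.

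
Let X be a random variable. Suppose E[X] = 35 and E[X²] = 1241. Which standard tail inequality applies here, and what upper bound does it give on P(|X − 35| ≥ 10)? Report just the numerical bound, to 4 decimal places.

The first two moments determine the variance, so Chebyshev's inequality is the sharpest standard bound available.
Var(X) = E[X²] − (E[X])² = 1241 − 1225 = 16.
Chebyshev's inequality: P(|X − μ| ≥ t) ≤ Var(X)/t² = 16/100 = 0.1600.

0.1600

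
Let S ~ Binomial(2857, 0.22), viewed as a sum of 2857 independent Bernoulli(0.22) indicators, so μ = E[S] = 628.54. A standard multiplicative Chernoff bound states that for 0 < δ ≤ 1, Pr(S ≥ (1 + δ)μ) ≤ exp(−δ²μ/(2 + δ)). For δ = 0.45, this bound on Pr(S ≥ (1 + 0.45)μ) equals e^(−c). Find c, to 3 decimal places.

51.951

c = δ²μ/(2 + δ) = 0.45²·628.54/(2 + 0.45) = 51.9508.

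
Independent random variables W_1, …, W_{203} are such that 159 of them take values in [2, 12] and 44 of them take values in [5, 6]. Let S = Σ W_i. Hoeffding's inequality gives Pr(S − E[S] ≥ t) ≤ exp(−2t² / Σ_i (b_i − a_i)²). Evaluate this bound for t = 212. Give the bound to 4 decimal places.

Σ(b_i − a_i)² = 159·10² + 44·1² = 15944.
Exponent = 2·212² / 15944 = 5.63773.
Bound = exp(−5.63773) = 0.00356.

0.0036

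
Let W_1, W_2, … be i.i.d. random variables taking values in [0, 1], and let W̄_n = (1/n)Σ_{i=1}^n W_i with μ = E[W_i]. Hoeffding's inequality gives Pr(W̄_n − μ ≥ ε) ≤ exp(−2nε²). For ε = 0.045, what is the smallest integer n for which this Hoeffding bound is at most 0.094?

584

Require exp(−2nε²) ≤ 0.094, i.e. 2nε² ≥ ln(1/0.094) = 2.364460.
So n ≥ 2.364460 / (2·0.045²) = 583.817.
The smallest integer n is 584.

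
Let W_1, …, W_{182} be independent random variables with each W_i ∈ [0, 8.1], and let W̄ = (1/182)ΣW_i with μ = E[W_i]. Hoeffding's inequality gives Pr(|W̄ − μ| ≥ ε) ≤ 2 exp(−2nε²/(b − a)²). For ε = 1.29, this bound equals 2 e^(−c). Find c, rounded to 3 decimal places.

c = 2nε²/(b − a)² = 2·182·1.29² / 8.1² = 9.2323.

9.232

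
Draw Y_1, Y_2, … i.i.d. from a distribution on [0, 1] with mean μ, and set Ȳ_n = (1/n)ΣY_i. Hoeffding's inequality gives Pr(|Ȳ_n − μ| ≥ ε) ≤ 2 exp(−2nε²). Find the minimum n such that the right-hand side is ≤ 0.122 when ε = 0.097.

149

Require 2·exp(−2nε²) ≤ 0.122, i.e. 2nε² ≥ ln(2/0.122) = 2.796881.
So n ≥ 2.796881 / (2·0.097²) = 148.628.
The smallest integer n is 149.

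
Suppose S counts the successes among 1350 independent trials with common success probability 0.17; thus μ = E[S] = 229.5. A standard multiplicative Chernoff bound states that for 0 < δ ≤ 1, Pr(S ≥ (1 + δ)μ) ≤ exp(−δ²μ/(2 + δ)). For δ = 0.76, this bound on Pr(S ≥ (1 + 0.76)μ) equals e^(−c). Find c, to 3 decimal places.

c = δ²μ/(2 + δ) = 0.76²·229.5/(2 + 0.76) = 48.0287.

48.029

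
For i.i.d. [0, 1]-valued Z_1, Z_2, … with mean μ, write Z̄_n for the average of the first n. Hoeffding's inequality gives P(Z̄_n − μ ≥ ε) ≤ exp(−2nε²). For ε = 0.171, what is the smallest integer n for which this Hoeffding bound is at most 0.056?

Require exp(−2nε²) ≤ 0.056, i.e. 2nε² ≥ ln(1/0.056) = 2.882404.
So n ≥ 2.882404 / (2·0.171²) = 49.287.
The smallest integer n is 50.

50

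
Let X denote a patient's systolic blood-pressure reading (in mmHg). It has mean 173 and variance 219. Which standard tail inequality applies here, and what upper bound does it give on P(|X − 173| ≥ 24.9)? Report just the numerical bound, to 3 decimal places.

0.353

Mean and variance are known, so Chebyshev's inequality applies.
Chebyshev: P(|X − μ| ≥ t) ≤ Var(X)/t².
Bound = 219 / 620.01 = 0.3532.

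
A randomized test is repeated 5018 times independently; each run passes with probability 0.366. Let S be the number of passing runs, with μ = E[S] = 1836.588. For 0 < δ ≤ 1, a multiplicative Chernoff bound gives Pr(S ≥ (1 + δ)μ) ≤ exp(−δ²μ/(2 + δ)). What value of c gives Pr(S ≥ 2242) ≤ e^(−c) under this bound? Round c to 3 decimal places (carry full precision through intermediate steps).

40.298

Write 2242 = (1 + δ)μ, so δ = 2242/1836.588 − 1 = 0.2207419…
Then the exponent is δ²μ/(2 + δ) = (2242 − μ)² / (μ·(2 + δ)) = 40.297988.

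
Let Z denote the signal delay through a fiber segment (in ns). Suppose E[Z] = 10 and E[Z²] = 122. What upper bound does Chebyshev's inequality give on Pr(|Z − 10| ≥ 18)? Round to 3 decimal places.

0.068

Var(Z) = E[Z²] − (E[Z])² = 122 − 100 = 22.
Chebyshev's inequality: Pr(|Z − μ| ≥ t) ≤ Var(Z)/t² = 22/324 = 0.0679.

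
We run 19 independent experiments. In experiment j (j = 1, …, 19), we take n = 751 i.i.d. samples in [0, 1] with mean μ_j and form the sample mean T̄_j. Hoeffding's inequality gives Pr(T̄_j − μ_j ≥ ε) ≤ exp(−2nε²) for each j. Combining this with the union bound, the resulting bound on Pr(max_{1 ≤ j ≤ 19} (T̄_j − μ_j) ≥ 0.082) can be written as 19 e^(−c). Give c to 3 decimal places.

10.099

Union bound over the 19 events: Pr(max_{1 ≤ j ≤ 19} (T̄_j − μ_j) ≥ 0.082) ≤ 19·exp(−2nε²) = 19 exp(−2·751·0.082²).
So c = 2·751·0.082² = 10.0994.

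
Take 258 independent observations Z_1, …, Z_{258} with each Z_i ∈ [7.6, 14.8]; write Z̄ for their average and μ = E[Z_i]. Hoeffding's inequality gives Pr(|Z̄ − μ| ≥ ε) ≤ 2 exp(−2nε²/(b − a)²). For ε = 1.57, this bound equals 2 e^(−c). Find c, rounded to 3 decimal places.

c = 2nε²/(b − a)² = 2·258·1.57² / 7.2² = 24.5349.

24.535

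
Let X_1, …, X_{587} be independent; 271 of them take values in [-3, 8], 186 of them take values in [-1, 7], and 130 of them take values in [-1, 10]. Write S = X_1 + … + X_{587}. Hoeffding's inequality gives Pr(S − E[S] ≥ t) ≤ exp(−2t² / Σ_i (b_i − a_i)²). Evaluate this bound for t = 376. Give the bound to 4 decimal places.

Σ(b_i − a_i)² = 271·11² + 186·8² + 130·11² = 60425.
Exponent = 2·376² / 60425 = 4.67939.
Bound = exp(−4.67939) = 0.00928.

0.0093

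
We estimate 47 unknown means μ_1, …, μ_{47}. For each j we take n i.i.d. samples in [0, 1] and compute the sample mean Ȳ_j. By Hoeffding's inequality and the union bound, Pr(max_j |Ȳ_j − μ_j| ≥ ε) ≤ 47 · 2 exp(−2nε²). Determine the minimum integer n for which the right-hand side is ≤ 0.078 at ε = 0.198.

91

Need 2·47·exp(−2nε²) ≤ 0.078, i.e. exp(−2nε²) ≤ 0.078/94.
So 2nε² ≥ ln(94/0.078) = 7.094341.
Hence n ≥ 7.094341/(2·0.198²) = 90.480.
The smallest integer n is 91.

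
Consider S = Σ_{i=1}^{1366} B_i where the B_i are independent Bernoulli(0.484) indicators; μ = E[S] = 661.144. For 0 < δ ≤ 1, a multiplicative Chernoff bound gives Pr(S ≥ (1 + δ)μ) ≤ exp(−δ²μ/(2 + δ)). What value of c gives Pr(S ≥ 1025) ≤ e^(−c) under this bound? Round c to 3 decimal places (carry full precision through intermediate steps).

78.517

Write 1025 = (1 + δ)μ, so δ = 1025/661.144 − 1 = 0.550343…
Then the exponent is δ²μ/(2 + δ) = (1025 − μ)² / (μ·(2 + δ)) = 78.517131.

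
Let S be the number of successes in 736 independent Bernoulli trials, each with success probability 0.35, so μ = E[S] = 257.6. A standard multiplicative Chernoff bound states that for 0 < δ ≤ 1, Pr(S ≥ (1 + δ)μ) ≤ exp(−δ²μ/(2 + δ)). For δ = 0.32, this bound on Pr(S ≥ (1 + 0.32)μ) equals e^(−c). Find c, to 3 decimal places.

11.370

c = δ²μ/(2 + δ) = 0.32²·257.6/(2 + 0.32) = 11.3699.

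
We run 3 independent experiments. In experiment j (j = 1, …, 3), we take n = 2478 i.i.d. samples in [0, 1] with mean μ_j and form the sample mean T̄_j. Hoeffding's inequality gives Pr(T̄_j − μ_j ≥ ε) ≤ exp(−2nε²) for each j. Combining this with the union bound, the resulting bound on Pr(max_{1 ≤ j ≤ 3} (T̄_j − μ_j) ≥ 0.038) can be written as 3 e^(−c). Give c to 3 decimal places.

7.156

Union bound over the 3 events: Pr(max_{1 ≤ j ≤ 3} (T̄_j − μ_j) ≥ 0.038) ≤ 3·exp(−2nε²) = 3 exp(−2·2478·0.038²).
So c = 2·2478·0.038² = 7.1565.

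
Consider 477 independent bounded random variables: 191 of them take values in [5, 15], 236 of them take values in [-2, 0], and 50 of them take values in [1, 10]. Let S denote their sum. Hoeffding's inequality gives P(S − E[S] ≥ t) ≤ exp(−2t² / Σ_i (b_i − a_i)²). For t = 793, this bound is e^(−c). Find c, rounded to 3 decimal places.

Σ(b_i − a_i)² = 191·10² + 236·2² + 50·9² = 24094.
c = 2t² / 24094 = 2·793² / 24094 = 52.1996.

52.200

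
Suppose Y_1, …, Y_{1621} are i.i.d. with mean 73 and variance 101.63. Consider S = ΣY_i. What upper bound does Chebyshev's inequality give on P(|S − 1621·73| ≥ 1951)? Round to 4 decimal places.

0.0433

Var(S) = n·Var(Y_i) = 1621·101.63 = 164742.23.
Chebyshev: P(|S − 1621·73| ≥ 1951) ≤ Var(S)/1951² = 164742.23/3806401 = 0.0433.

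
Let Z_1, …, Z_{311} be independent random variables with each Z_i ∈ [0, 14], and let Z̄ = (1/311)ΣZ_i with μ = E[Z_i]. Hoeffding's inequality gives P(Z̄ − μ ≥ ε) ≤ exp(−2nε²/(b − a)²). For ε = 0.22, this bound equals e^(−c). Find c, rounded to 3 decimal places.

0.154

c = 2nε²/(b − a)² = 2·311·0.22² / 14² = 0.1536.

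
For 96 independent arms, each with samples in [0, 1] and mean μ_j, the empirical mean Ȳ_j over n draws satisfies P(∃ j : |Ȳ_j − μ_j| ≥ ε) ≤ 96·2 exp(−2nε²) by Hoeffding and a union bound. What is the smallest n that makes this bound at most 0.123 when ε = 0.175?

121

Need 2·96·exp(−2nε²) ≤ 0.123, i.e. exp(−2nε²) ≤ 0.123/192.
So 2nε² ≥ ln(192/0.123) = 7.353066.
Hence n ≥ 7.353066/(2·0.175²) = 120.050.
The smallest integer n is 121.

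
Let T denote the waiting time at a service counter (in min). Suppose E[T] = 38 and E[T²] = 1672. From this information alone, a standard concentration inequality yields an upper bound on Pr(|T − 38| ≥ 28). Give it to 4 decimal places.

0.2908

The first two moments determine the variance, so Chebyshev's inequality is the sharpest standard bound available.
Var(T) = E[T²] − (E[T])² = 1672 − 1444 = 228.
Chebyshev's inequality: Pr(|T − μ| ≥ t) ≤ Var(T)/t² = 228/784 = 0.2908.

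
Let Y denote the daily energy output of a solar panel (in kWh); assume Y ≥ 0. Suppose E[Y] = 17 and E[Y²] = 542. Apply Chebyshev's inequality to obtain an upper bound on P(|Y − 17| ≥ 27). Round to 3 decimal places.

Var(Y) = E[Y²] − (E[Y])² = 542 − 289 = 253.
Chebyshev's inequality: P(|Y − μ| ≥ t) ≤ Var(Y)/t² = 253/729 = 0.3471.

0.347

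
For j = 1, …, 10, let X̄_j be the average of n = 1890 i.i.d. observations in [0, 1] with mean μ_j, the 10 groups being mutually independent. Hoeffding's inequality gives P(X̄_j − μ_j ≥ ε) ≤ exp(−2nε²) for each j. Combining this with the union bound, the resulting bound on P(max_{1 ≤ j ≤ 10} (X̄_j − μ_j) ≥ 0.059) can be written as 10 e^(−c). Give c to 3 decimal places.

13.158

Union bound over the 10 events: P(max_{1 ≤ j ≤ 10} (X̄_j − μ_j) ≥ 0.059) ≤ 10·exp(−2nε²) = 10 exp(−2·1890·0.059²).
So c = 2·1890·0.059² = 13.1582.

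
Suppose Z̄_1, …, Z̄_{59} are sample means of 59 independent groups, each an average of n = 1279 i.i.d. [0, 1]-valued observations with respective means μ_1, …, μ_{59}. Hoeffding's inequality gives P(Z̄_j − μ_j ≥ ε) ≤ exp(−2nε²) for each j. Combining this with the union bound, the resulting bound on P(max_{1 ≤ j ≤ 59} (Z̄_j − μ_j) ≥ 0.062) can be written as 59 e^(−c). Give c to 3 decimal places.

Union bound over the 59 events: P(max_{1 ≤ j ≤ 59} (Z̄_j − μ_j) ≥ 0.062) ≤ 59·exp(−2nε²) = 59 exp(−2·1279·0.062²).
So c = 2·1279·0.062² = 9.8330.

9.833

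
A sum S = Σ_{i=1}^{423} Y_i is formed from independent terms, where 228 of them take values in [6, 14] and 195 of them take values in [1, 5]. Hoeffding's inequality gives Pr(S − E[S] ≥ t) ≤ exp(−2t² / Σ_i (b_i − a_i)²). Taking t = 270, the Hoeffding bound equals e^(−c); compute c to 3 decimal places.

8.232

Σ(b_i − a_i)² = 228·8² + 195·4² = 17712.
c = 2t² / 17712 = 2·270² / 17712 = 8.2317.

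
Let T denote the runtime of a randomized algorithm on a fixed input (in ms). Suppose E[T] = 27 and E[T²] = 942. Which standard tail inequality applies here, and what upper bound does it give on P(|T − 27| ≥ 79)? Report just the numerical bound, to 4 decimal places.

0.0341

The first two moments determine the variance, so Chebyshev's inequality is the sharpest standard bound available.
Var(T) = E[T²] − (E[T])² = 942 − 729 = 213.
Chebyshev's inequality: P(|T − μ| ≥ t) ≤ Var(T)/t² = 213/6241 = 0.0341.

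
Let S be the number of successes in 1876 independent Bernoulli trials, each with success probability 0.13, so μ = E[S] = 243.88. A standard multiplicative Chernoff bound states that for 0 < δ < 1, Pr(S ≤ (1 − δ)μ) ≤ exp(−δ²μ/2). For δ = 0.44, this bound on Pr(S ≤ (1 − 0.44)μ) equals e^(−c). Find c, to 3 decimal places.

c = δ²μ/2 = 0.44²·243.88/2 = 23.6076.

23.608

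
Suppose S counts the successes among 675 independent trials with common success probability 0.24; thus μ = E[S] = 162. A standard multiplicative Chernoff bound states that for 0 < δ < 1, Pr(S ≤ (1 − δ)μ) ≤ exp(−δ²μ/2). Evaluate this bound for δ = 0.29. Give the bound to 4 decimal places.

Exponent = δ²μ/2 = 0.29²·162/2 = 6.8121.
Bound = exp(−6.8121) = 0.00110.

0.0011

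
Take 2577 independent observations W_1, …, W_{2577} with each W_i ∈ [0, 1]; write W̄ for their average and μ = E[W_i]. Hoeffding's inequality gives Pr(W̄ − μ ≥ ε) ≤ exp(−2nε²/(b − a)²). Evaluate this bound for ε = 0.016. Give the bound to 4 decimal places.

Exponent: 2nε²/(b − a)² = 2·2577·0.016² / 1² = 1.31942.
Bound = exp(−1.31942) = 0.26729.

0.2673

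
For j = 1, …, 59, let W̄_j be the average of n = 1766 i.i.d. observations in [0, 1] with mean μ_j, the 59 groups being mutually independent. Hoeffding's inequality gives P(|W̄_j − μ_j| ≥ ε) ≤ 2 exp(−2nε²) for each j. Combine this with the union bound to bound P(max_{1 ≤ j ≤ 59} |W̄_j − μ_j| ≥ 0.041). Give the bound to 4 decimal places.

Per-experiment Hoeffding bound: 2·exp(−2·1766·0.041²) = 2·exp(−5.93729) = 0.0052783.
Union bound over 59 events: 59·0.0052783 = 0.31142.

0.3114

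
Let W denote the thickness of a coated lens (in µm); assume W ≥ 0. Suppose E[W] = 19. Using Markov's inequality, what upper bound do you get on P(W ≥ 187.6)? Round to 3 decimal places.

Markov's inequality: for a non-negative random variable, P(W ≥ a) ≤ E[W]/a.
Here E[W] = 19 and a = 187.6, so the bound is 19/187.6 = 0.1013.

0.101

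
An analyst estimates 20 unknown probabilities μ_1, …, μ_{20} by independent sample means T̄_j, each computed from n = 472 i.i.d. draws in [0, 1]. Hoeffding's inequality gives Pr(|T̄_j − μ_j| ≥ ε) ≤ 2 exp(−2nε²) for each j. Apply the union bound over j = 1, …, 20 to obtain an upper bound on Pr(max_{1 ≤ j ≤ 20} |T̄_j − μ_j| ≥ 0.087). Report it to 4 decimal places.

Per-experiment Hoeffding bound: 2·exp(−2·472·0.087²) = 2·exp(−7.14514) = 0.0015774.
Union bound over 20 events: 20·0.0015774 = 0.03155.

0.0315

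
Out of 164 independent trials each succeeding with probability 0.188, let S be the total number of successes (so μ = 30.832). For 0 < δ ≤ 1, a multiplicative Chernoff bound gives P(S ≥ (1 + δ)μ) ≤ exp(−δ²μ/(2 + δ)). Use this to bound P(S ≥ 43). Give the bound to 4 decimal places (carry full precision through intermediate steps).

Write 43 = (1 + δ)μ, so δ = 43/30.832 − 1 = 0.3946549…
Then the exponent is δ²μ/(2 + δ) = (43 − μ)² / (μ·(2 + δ)) = 2.005367.
Bound = exp(−2.005367) = 0.13461.

0.1346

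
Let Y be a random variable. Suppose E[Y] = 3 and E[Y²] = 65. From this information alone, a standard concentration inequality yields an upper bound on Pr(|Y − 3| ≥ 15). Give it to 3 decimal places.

The first two moments determine the variance, so Chebyshev's inequality is the sharpest standard bound available.
Var(Y) = E[Y²] − (E[Y])² = 65 − 9 = 56.
Chebyshev's inequality: Pr(|Y − μ| ≥ t) ≤ Var(Y)/t² = 56/225 = 0.2489.

0.249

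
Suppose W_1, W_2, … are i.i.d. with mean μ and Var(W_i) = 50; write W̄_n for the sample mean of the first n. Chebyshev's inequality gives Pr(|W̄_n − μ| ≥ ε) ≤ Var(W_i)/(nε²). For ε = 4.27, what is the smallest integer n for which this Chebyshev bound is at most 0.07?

40

Require 50/(n·4.27²) ≤ 0.07, i.e. n ≥ 50/(0.07·4.27²) = 39.176.
The smallest integer n is 40.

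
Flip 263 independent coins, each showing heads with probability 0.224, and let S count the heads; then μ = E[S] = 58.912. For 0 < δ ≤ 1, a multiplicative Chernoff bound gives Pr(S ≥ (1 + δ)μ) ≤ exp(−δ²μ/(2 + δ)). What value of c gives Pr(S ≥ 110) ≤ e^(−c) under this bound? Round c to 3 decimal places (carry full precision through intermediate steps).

15.452

Write 110 = (1 + δ)μ, so δ = 110/58.912 − 1 = 0.8671917…
Then the exponent is δ²μ/(2 + δ) = (110 − μ)² / (μ·(2 + δ)) = 15.451737.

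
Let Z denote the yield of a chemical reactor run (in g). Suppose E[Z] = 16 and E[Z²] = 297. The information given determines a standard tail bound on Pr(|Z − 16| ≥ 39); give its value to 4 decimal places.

The first two moments determine the variance, so Chebyshev's inequality is the sharpest standard bound available.
Var(Z) = E[Z²] − (E[Z])² = 297 − 256 = 41.
Chebyshev's inequality: Pr(|Z − μ| ≥ t) ≤ Var(Z)/t² = 41/1521 = 0.0270.

0.0270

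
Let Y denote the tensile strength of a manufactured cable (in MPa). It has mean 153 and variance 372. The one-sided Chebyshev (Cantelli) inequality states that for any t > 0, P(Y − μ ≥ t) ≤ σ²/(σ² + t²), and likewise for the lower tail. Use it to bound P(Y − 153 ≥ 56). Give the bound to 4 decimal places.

Here σ² = 372 and t = 56, so σ² + t² = 3508.
Cantelli's bound: 372/3508 = 0.1060.

0.1060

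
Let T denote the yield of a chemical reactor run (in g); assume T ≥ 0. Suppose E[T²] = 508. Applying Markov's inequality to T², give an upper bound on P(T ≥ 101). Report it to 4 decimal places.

Since T ≥ 0, the event {T ≥ 101} is the same as {T² ≥ 10201}.
Markov's inequality applied to T² gives P(T² ≥ 10201) ≤ E[T²]/10201 = 508/10201 = 0.0498.

0.0498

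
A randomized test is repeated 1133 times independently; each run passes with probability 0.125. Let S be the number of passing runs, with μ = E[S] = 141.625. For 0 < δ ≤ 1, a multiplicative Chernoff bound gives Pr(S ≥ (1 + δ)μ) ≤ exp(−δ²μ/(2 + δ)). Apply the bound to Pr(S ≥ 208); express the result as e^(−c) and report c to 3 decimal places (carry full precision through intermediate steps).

Write 208 = (1 + δ)μ, so δ = 208/141.625 − 1 = 0.4686673…
Then the exponent is δ²μ/(2 + δ) = (208 − μ)² / (μ·(2 + δ)) = 12.601046.

12.601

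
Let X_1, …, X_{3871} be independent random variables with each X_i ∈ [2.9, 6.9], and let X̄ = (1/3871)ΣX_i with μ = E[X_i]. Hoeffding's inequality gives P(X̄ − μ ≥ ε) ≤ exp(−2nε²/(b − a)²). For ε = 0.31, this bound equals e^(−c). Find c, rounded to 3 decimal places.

c = 2nε²/(b − a)² = 2·3871·0.31² / 4² = 46.5004.

46.500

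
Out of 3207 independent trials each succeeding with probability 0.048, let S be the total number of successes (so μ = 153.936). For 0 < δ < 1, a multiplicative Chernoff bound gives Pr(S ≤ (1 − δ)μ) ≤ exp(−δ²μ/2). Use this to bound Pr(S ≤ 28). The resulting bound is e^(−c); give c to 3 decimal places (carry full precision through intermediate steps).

51.515

Write 28 = (1 − δ)μ, so δ = 1 − 28/153.936 = 0.8181062…
Then the exponent is δ²μ/2 = (μ − 28)²/(2μ) = 51.514513.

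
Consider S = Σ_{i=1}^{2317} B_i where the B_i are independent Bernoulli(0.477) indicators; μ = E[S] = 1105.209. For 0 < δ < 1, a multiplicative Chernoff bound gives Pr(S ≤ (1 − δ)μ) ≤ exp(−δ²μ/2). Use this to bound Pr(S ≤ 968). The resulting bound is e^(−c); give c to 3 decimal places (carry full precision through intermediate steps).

8.517

Write 968 = (1 − δ)μ, so δ = 1 − 968/1105.209 = 0.1241476…
Then the exponent is δ²μ/2 = (μ − 968)²/(2μ) = 8.517081.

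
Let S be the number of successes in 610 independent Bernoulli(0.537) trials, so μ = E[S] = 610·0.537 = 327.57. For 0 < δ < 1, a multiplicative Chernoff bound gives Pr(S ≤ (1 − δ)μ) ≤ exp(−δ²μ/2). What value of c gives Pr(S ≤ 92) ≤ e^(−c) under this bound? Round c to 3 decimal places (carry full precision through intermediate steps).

Write 92 = (1 − δ)μ, so δ = 1 − 92/327.57 = 0.719144…
Then the exponent is δ²μ/2 = (μ − 92)²/(2μ) = 84.704376.

84.704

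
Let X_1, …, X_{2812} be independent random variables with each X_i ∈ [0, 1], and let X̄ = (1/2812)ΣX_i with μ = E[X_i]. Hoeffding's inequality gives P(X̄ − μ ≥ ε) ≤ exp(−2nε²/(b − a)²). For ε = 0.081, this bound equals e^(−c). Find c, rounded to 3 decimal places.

c = 2nε²/(b − a)² = 2·2812·0.081² / 1² = 36.8991.

36.899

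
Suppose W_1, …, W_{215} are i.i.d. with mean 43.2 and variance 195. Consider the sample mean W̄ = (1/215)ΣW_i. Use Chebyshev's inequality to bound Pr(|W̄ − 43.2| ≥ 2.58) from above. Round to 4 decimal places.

0.1363

Var(W̄) = Var(W_i)/n = 195/215 = 0.90698.
Chebyshev: Pr(|W̄ − 43.2| ≥ 2.58) ≤ Var(W̄)/(2.58)² = 195/(215·2.58²) = 0.1363.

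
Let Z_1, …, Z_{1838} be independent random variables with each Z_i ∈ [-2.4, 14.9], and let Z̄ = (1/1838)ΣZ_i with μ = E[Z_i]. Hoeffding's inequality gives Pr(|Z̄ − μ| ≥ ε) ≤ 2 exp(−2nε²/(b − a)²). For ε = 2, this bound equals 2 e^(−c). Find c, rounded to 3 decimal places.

49.130

c = 2nε²/(b − a)² = 2·1838·2² / 17.3² = 49.1296.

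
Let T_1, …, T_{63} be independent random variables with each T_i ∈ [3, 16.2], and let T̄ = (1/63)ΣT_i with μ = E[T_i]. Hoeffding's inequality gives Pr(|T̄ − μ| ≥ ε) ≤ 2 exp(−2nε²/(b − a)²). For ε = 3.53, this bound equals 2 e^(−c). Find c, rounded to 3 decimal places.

c = 2nε²/(b − a)² = 2·63·3.53² / 13.2² = 9.0110.

9.011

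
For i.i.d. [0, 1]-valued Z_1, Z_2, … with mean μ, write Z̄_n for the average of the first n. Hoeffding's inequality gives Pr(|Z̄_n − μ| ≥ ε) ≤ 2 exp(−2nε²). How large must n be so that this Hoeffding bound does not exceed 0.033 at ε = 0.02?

5131

Require 2·exp(−2nε²) ≤ 0.033, i.e. 2nε² ≥ ln(2/0.033) = 4.104395.
So n ≥ 4.104395 / (2·0.02²) = 5130.494.
The smallest integer n is 5131.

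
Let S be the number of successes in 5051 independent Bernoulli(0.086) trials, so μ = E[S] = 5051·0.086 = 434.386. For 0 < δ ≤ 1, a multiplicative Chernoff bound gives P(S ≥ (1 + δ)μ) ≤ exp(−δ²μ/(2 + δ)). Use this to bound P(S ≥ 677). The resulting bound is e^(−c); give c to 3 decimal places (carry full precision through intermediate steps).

Write 677 = (1 + δ)μ, so δ = 677/434.386 − 1 = 0.5585217…
Then the exponent is δ²μ/(2 + δ) = (677 − μ)² / (μ·(2 + δ)) = 52.962295.

52.962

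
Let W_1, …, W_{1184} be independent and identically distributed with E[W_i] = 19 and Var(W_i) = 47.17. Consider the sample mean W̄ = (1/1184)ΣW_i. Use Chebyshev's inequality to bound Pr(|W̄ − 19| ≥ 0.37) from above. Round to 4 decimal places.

Var(W̄) = Var(W_i)/n = 47.17/1184 = 0.03984.
Chebyshev: Pr(|W̄ − 19| ≥ 0.37) ≤ Var(W̄)/(0.37)² = 47.17/(1184·0.37²) = 0.2910.

0.2910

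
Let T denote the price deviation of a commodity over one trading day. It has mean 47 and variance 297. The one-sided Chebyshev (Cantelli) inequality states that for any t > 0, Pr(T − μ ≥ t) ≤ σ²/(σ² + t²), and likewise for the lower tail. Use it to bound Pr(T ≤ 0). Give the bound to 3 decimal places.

0.119

Here σ² = 297 and t = 47, so σ² + t² = 2506.
Cantelli's bound: 297/2506 = 0.1185.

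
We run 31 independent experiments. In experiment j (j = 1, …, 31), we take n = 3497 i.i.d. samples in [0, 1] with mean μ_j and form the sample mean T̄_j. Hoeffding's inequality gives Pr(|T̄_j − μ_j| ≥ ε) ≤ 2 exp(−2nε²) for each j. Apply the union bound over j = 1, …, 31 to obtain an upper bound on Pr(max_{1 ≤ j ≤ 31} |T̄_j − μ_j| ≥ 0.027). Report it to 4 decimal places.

0.3785

Per-experiment Hoeffding bound: 2·exp(−2·3497·0.027²) = 2·exp(−5.09863) = 0.01221.
Union bound over 31 events: 31·0.01221 = 0.37852.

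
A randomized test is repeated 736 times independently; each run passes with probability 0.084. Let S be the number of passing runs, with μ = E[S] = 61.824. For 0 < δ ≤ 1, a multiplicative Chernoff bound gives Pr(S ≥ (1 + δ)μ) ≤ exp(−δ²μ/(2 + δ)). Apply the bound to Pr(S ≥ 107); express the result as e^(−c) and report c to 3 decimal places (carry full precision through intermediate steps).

Write 107 = (1 + δ)μ, so δ = 107/61.824 − 1 = 0.7307195…
Then the exponent is δ²μ/(2 + δ) = (107 − μ)² / (μ·(2 + δ)) = 12.088749.

12.089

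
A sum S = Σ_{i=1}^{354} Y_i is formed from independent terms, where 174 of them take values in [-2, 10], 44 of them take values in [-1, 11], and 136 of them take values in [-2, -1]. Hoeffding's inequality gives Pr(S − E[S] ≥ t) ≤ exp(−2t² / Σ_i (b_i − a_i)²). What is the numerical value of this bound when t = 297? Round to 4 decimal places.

0.0037

Σ(b_i − a_i)² = 174·12² + 44·12² + 136·1² = 31528.
Exponent = 2·297² / 31528 = 5.59560.
Bound = exp(−5.59560) = 0.00371.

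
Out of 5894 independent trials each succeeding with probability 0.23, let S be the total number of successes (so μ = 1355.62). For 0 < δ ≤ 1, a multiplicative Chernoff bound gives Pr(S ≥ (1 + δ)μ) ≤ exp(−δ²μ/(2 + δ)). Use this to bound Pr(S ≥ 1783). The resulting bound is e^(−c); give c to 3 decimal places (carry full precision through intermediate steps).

58.196

Write 1783 = (1 + δ)μ, so δ = 1783/1355.62 − 1 = 0.3152653…
Then the exponent is δ²μ/(2 + δ) = (1783 − μ)² / (μ·(2 + δ)) = 58.195533.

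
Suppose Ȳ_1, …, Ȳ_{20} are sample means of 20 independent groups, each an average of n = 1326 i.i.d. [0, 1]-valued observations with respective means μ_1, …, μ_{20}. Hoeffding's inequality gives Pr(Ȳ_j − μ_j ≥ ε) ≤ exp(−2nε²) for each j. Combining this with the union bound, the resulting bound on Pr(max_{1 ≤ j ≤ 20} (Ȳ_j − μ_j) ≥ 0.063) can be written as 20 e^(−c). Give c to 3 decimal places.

Union bound over the 20 events: Pr(max_{1 ≤ j ≤ 20} (Ȳ_j − μ_j) ≥ 0.063) ≤ 20·exp(−2nε²) = 20 exp(−2·1326·0.063²).
So c = 2·1326·0.063² = 10.5258.

10.526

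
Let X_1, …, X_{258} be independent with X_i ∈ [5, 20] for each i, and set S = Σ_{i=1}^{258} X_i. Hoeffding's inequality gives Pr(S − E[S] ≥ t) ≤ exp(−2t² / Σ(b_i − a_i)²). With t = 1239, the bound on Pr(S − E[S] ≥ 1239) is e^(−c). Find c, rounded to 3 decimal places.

52.890

Σ(b_i − a_i)² = 258·(15)² = 58050.
c = 2t²/58050 = 2·1239²/58050 = 52.8896.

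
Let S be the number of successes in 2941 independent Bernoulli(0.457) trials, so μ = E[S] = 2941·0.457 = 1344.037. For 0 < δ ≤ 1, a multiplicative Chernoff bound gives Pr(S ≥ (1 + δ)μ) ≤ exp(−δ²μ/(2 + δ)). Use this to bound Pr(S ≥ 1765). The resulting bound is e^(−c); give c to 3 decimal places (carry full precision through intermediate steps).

56.998

Write 1765 = (1 + δ)μ, so δ = 1765/1344.037 − 1 = 0.3132079…
Then the exponent is δ²μ/(2 + δ) = (1765 − μ)² / (μ·(2 + δ)) = 56.998308.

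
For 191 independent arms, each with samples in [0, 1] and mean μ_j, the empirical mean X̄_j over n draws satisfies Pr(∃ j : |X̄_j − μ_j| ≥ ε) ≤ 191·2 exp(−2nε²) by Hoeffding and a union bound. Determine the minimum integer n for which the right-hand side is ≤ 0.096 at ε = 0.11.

Need 2·191·exp(−2nε²) ≤ 0.096, i.e. exp(−2nε²) ≤ 0.096/382.
So 2nε² ≥ ln(382/0.096) = 8.288828.
Hence n ≥ 8.288828/(2·0.11²) = 342.514.
The smallest integer n is 343.

343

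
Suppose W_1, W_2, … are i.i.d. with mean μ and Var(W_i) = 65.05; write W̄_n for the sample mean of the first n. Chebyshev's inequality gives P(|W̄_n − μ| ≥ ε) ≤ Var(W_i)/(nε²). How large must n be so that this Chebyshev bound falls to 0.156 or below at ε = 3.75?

Require 65.05/(n·3.75²) ≤ 0.156, i.e. n ≥ 65.05/(0.156·3.75²) = 29.652.
The smallest integer n is 30.

30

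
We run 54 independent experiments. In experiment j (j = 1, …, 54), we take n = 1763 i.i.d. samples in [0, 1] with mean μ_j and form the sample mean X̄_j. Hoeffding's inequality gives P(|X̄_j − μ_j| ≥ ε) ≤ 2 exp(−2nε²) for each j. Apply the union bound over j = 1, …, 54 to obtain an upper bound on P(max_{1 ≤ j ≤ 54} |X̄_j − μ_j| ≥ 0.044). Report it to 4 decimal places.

Per-experiment Hoeffding bound: 2·exp(−2·1763·0.044²) = 2·exp(−6.82634) = 0.0021697.
Union bound over 54 events: 54·0.0021697 = 0.11716.

0.1172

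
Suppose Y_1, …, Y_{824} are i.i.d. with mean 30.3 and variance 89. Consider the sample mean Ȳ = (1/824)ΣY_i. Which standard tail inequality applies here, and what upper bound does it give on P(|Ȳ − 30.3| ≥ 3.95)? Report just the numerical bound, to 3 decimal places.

0.007

With mean and variance of each term known, Chebyshev's inequality bounds the deviation of the sum (or sample mean).
Var(Ȳ) = Var(Y_i)/n = 89/824 = 0.10801.
Chebyshev: P(|Ȳ − 30.3| ≥ 3.95) ≤ Var(Ȳ)/(3.95)² = 89/(824·3.95²) = 0.0069.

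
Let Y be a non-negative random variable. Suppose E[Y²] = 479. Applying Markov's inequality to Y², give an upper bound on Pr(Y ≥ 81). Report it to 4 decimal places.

Since Y ≥ 0, the event {Y ≥ 81} is the same as {Y² ≥ 6561}.
Markov's inequality applied to Y² gives Pr(Y² ≥ 6561) ≤ E[Y²]/6561 = 479/6561 = 0.0730.

0.0730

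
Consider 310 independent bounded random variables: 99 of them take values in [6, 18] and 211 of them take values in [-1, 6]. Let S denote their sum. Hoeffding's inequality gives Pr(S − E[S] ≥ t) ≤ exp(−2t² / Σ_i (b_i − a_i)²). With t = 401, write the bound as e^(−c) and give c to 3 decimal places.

13.076

Σ(b_i − a_i)² = 99·12² + 211·7² = 24595.
c = 2t² / 24595 = 2·401² / 24595 = 13.0759.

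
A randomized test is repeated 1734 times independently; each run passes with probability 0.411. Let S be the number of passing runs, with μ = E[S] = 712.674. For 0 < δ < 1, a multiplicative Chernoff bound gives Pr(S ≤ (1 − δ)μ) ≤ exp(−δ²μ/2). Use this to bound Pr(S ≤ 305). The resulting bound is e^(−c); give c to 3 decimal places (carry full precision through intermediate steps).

116.602

Write 305 = (1 − δ)μ, so δ = 1 − 305/712.674 = 0.5720343…
Then the exponent is δ²μ/2 = (μ − 305)²/(2μ) = 116.601763.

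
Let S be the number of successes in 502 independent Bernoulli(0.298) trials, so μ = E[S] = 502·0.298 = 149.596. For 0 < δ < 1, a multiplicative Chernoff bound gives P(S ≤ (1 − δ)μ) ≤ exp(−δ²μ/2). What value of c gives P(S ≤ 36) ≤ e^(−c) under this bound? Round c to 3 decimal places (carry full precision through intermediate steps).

Write 36 = (1 − δ)μ, so δ = 1 − 36/149.596 = 0.7593519…
Then the exponent is δ²μ/2 = (μ − 36)²/(2μ) = 43.129667.

43.130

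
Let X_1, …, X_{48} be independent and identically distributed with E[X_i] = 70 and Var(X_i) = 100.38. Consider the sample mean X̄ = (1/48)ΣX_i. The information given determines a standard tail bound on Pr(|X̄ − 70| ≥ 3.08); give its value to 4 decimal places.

With mean and variance of each term known, Chebyshev's inequality bounds the deviation of the sum (or sample mean).
Var(X̄) = Var(X_i)/n = 100.38/48 = 2.0913.
Chebyshev: Pr(|X̄ − 70| ≥ 3.08) ≤ Var(X̄)/(3.08)² = 100.38/(48·3.08²) = 0.2204.

0.2204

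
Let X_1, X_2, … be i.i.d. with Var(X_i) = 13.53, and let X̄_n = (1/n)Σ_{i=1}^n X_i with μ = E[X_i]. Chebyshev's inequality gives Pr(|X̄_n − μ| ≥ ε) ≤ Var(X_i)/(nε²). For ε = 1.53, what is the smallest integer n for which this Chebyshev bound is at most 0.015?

386

Require 13.53/(n·1.53²) ≤ 0.015, i.e. n ≥ 13.53/(0.015·1.53²) = 385.322.
The smallest integer n is 386.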